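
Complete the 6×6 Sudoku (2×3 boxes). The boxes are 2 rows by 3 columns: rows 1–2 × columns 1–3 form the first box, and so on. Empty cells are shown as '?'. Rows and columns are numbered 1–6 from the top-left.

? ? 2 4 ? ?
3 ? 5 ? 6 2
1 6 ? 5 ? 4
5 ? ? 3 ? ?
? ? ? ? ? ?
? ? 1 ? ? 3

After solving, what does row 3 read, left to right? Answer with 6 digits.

163524

r1c1 = 6 (sole candidate).
r1c2 = 1 (sole candidate).
r1c6 = 5 (sole candidate).
r2c2 = 4 (sole candidate).
r2c4 = 1 (sole candidate).
r3c3 = 3: row 3 has {1,4,5,6}; col 3 has {1,2,5}; box has {1,5,6} → only 3 remains.
r3c5 = 2: row 3 has {1,3,4,5,6}; col 5 has {6}; box has {3,4,5} → only 2 remains.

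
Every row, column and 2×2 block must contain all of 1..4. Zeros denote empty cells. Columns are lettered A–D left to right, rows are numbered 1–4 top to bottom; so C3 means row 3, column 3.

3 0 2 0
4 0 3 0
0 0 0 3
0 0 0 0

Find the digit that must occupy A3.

B1 = 1 (sole candidate).
D1 = 4 (sole candidate).
B2 = 2 (sole candidate).
D2 = 1 (sole candidate).
B3 = 4 (sole candidate).
C3 = 1 (sole candidate).
B4 = 3 (sole candidate).
C4 = 4 (sole candidate).
D4 = 2 (sole candidate).
A3 = 2: row 3 has {1,3,4}; col 1 has {3,4}; box has {3,4} → only 2 remains.

2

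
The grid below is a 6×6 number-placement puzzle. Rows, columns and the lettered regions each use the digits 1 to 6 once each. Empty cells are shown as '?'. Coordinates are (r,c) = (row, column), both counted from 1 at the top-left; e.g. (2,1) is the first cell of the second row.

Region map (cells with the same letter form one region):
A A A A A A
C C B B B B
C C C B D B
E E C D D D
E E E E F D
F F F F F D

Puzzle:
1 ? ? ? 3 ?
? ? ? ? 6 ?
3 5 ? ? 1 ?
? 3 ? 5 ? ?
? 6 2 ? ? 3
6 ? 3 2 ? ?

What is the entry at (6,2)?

1

(3,4) = 4: row 3 has {1,3,5}; col 4 has {2,5}; region has {6} → only 4 remains.
(3,6) = 2: row 3 has {1,3,4,5}; col 6 has {3}; region has {4,6} → only 2 remains.
(4,1) = 4: row 4 has {3,5}; col 1 has {1,3,6}; region has {2,3,6} → only 4 remains.
(4,5) = 2: row 4 has {3,4,5}; col 5 has {1,3,6}; region has {1,3,5} → only 2 remains.
(4,6) = 6: row 4 has {2,3,4,5}; col 6 has {2,3}; region has {1,2,3,5} → only 6 remains.
(5,1) = 5: row 5 has {2,3,6}; col 1 has {1,3,4,6}; region has {2,3,4,6} → only 5 remains.
(5,4) = 1: row 5 has {2,3,5,6}; col 4 has {2,4,5}; region has {2,3,4,5,6} → only 1 remains.
(5,5) = 4: row 5 has {1,2,3,5,6}; col 5 has {1,2,3,6}; region has {2,3,6} → only 4 remains.
(6,2) = 1: row 6 has {2,3,6}; col 2 has {3,5,6}; region has {2,3,4,6} → only 1 remains.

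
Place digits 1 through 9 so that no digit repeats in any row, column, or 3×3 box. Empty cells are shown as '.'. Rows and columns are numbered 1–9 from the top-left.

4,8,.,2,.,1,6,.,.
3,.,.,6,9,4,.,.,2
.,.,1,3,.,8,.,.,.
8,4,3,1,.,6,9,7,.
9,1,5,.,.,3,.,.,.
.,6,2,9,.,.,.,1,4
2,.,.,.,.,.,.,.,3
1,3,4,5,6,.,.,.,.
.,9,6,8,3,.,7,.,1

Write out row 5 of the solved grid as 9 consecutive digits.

915743826

R2C3 = 7: row 2 has {2,3,4,6,9}; col 3 has {1,2,3,4,5,6}; box has {1,3,4,8} → only 7 remains.
R4C9 = 5: row 4 has {1,3,4,6,7,8,9}; col 9 has {1,2,3,4}; box has {1,4,7,9} → only 5 remains.
R6C1 = 7: row 6 has {1,2,4,6,9}; col 1 has {1,2,3,4,8,9}; box has {1,2,3,4,5,6,8,9} → only 7 remains.
R6C6 = 5: row 6 has {1,2,4,6,7,9}; col 6 has {1,3,4,6,8}; box has {1,3,6,9} → only 5 remains.
R7C3 = 8: row 7 has {2,3}; col 3 has {1,2,3,4,5,6,7}; box has {1,2,3,4,6,9} → only 8 remains.
R9C1 = 5: row 9 has {1,3,6,7,8,9}; col 1 has {1,2,3,4,7,8,9}; box has {1,2,3,4,6,8,9} → only 5 remains.
R9C6 = 2: row 9 has {1,3,5,6,7,8,9}; col 6 has {1,3,4,5,6,8}; box has {3,5,6,8} → only 2 remains.
R9C8 = 4: row 9 has {1,2,3,5,6,7,8,9}; col 8 has {1,7}; box has {1,3,7} → only 4 remains.
R1C3 = 9: row 1 has {1,2,4,6,8}; col 3 has {1,2,3,4,5,6,7,8}; box has {1,3,4,7,8} → only 9 remains.
R1C9 = 7: row 1 has {1,2,4,6,8,9}; col 9 has {1,2,3,4,5}; box has {2,6} → only 7 remains.
R2C2 = 5: row 2 has {2,3,4,6,7,9}; col 2 has {1,3,4,6,8,9}; box has {1,3,4,7,8,9} → only 5 remains.
R2C8 = 8: row 2 has {2,3,4,5,6,7,9}; col 8 has {1,4,7}; box has {2,6,7} → only 8 remains.
R3C1 = 6: row 3 has {1,3,8}; col 1 has {1,2,3,4,5,7,8,9}; box has {1,3,4,5,7,8,9} → only 6 remains.
R3C2 = 2: row 3 has {1,3,6,8}; col 2 has {1,3,4,5,6,8,9}; box has {1,3,4,5,6,7,8,9} → only 2 remains.
R3C9 = 9: row 3 has {1,2,3,6,8}; col 9 has {1,2,3,4,5,7}; box has {2,6,7,8} → only 9 remains.
R4C5 = 2: row 4 has {1,3,4,5,6,7,8,9}; col 5 has {3,6,9}; box has {1,3,5,6,9} → only 2 remains.
R6C5 = 8: row 6 has {1,2,4,5,6,7,9}; col 5 has {2,3,6,9}; box has {1,2,3,5,6,9} → only 8 remains.
R6C7 = 3: row 6 has {1,2,4,5,6,7,8,9}; col 7 has {6,7,9}; box has {1,4,5,7,9} → only 3 remains.
R7C2 = 7: row 7 has {2,3,8}; col 2 has {1,2,3,4,5,6,8,9}; box has {1,2,3,4,5,6,8,9} → only 7 remains.
R7C4 = 4: row 7 has {2,3,7,8}; col 4 has {1,2,3,5,6,8,9}; box has {2,3,5,6,8} → only 4 remains.
R7C5 = 1: row 7 has {2,3,4,7,8}; col 5 has {2,3,6,8,9}; box has {2,3,4,5,6,8} → only 1 remains.
R7C6 = 9: row 7 has {1,2,3,4,7,8}; col 6 has {1,2,3,4,5,6,8}; box has {1,2,3,4,5,6,8} → only 9 remains.
R7C7 = 5: row 7 has {1,2,3,4,7,8,9}; col 7 has {3,6,7,9}; box has {1,3,4,7} → only 5 remains.
R7C8 = 6: row 7 has {1,2,3,4,5,7,8,9}; col 8 has {1,4,7,8}; box has {1,3,4,5,7} → only 6 remains.
R8C6 = 7: row 8 has {1,3,4,5,6}; col 6 has {1,2,3,4,5,6,8,9}; box has {1,2,3,4,5,6,8,9} → only 7 remains.
R8C9 = 8: row 8 has {1,3,4,5,6,7}; col 9 has {1,2,3,4,5,7,9}; box has {1,3,4,5,6,7} → only 8 remains.
R1C5 = 5: row 1 has {1,2,4,6,7,8,9}; col 5 has {1,2,3,6,8,9}; box has {1,2,3,4,6,8,9} → only 5 remains.
R1C8 = 3: row 1 has {1,2,4,5,6,7,8,9}; col 8 has {1,4,6,7,8}; box has {2,6,7,8,9} → only 3 remains.
R2C7 = 1: row 2 has {2,3,4,5,6,7,8,9}; col 7 has {3,5,6,7,9}; box has {2,3,6,7,8,9} → only 1 remains.
R3C5 = 7: row 3 has {1,2,3,6,8,9}; col 5 has {1,2,3,5,6,8,9}; box has {1,2,3,4,5,6,8,9} → only 7 remains.
R3C7 = 4: row 3 has {1,2,3,6,7,8,9}; col 7 has {1,3,5,6,7,9}; box has {1,2,3,6,7,8,9} → only 4 remains.
R3C8 = 5: row 3 has {1,2,3,4,6,7,8,9}; col 8 has {1,3,4,6,7,8}; box has {1,2,3,4,6,7,8,9} → only 5 remains.
R5C4 = 7: row 5 has {1,3,5,9}; col 4 has {1,2,3,4,5,6,8,9}; box has {1,2,3,5,6,8,9} → only 7 remains.
R5C5 = 4: row 5 has {1,3,5,7,9}; col 5 has {1,2,3,5,6,7,8,9}; box has {1,2,3,5,6,7,8,9} → only 4 remains.
R5C8 = 2: row 5 has {1,3,4,5,7,9}; col 8 has {1,3,4,5,6,7,8}; box has {1,3,4,5,7,9} → only 2 remains.
R5C9 = 6: row 5 has {1,2,3,4,5,7,9}; col 9 has {1,2,3,4,5,7,8,9}; box has {1,2,3,4,5,7,9} → only 6 remains.
R8C7 = 2: row 8 has {1,3,4,5,6,7,8}; col 7 has {1,3,4,5,6,7,9}; box has {1,3,4,5,6,7,8} → only 2 remains.
R8C8 = 9: row 8 has {1,2,3,4,5,6,7,8}; col 8 has {1,2,3,4,5,6,7,8}; box has {1,2,3,4,5,6,7,8} → only 9 remains.
R5C7 = 8: row 5 has {1,2,3,4,5,6,7,9}; col 7 has {1,2,3,4,5,6,7,9}; box has {1,2,3,4,5,6,7,9} → only 8 remains.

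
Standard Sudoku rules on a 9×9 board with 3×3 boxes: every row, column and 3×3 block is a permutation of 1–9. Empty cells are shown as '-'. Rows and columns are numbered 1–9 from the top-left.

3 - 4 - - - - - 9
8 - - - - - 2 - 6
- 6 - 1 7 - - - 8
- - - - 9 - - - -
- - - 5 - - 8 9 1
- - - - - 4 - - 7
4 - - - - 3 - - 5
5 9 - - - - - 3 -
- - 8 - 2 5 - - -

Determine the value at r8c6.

6

r2c6 = 9 (sole candidate).
r3c6 = 2 (sole candidate).
r9c9 = 4 (sole candidate).
r3c1 = 9 (sole candidate).
r3c3 = 5 (sole candidate).
r3c8 = 4 (sole candidate).
r8c9 = 2 (sole candidate).
r3c7 = 3 (sole candidate).
r4c9 = 3 (sole candidate).
r1c2 = 2 (hidden single in row 1).
r5c2 = 4 (hidden single in row 5).
r4c7 = 4 (hidden single in row 4).
r6c3 = 9 (hidden single in row 6).
r7c3 = 2 (hidden single in row 7).
r5c1 = 2 (hidden single in row 5).
r9c2 = 3 (hidden single in row 9).
r5c3 = 3 (hidden single in column 3).
r5c5 = 6 (sole candidate).
r5c6 = 7 (sole candidate).
r7c8 = 8 (hidden single in column 8).
r7c5 = 1 (sole candidate).
r7c2 = 7 (sole candidate).
r2c2 = 1 (sole candidate).
r2c3 = 7 (sole candidate).
r2c8 = 5 (sole candidate).
r1c5 = 5 (hidden single in row 1).
r4c2 = 5 (hidden single in row 4).
r4c1 = 7 (hidden single in row 4).
r6c2 = 8 (sole candidate).
r6c5 = 3 (sole candidate).
r2c5 = 4 (sole candidate).
r6c4 = 2 (sole candidate).
r6c8 = 6 (sole candidate).
r8c5 = 8 (sole candidate).
r8c6 = 6: row 8 has {2,3,5,8,9}; col 6 has {2,3,4,5,7,9}; box has {1,2,3,5,8} → only 6 remains.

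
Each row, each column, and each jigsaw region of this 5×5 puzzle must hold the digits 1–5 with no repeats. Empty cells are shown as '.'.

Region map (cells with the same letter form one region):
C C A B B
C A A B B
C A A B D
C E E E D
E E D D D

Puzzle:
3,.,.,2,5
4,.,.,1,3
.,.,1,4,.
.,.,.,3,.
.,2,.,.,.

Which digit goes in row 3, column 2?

row 1, column 2 = 1: row 1 has {2,3,5}; col 2 has {2}; region has {3,4} → only 1 remains.
row 1, column 3 = 4: row 1 has {1,2,3,5}; col 3 has {1}; region has {1} → only 4 remains.
row 2, column 2 = 5: row 2 has {1,3,4}; col 2 has {1,2}; region has {1,4} → only 5 remains.
row 2, column 3 = 2: row 2 has {1,3,4,5}; col 3 has {1,4}; region has {1,4,5} → only 2 remains.
row 3, column 2 = 3: row 3 has {1,4}; col 2 has {1,2,5}; region has {1,2,4,5} → only 3 remains.

3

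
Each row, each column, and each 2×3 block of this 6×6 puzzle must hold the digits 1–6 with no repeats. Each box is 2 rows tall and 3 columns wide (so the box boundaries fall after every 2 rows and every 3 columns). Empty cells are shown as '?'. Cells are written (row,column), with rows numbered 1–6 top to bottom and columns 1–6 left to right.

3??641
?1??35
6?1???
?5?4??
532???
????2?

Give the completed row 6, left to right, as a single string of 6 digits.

(1,2) = 2: row 1 has {1,3,4,6}; col 2 has {1,3,5}; box has {1,3} → only 2 remains.
(1,3) = 5: row 1 has {1,2,3,4,6}; col 3 has {1,2}; box has {1,2,3} → only 5 remains.
(2,1) = 4: row 2 has {1,3,5}; col 1 has {3,5,6}; box has {1,2,3,5} → only 4 remains.
(2,3) = 6: row 2 has {1,3,4,5}; col 3 has {1,2,5}; box has {1,2,3,4,5} → only 6 remains.
(2,4) = 2: row 2 has {1,3,4,5,6}; col 4 has {4,6}; box has {1,3,4,5,6} → only 2 remains.
(3,2) = 4: row 3 has {1,6}; col 2 has {1,2,3,5}; box has {1,5,6} → only 4 remains.
(3,5) = 5: row 3 has {1,4,6}; col 5 has {2,3,4}; box has {4} → only 5 remains.
(4,1) = 2: row 4 has {4,5}; col 1 has {3,4,5,6}; box has {1,4,5,6} → only 2 remains.
(4,3) = 3: row 4 has {2,4,5}; col 3 has {1,2,5,6}; box has {1,2,4,5,6} → only 3 remains.
(4,6) = 6: row 4 has {2,3,4,5}; col 6 has {1,5}; box has {4,5} → only 6 remains.
(5,4) = 1: row 5 has {2,3,5}; col 4 has {2,4,6}; box has {2} → only 1 remains.
(5,5) = 6: row 5 has {1,2,3,5}; col 5 has {2,3,4,5}; box has {1,2} → only 6 remains.
(5,6) = 4: row 5 has {1,2,3,5,6}; col 6 has {1,5,6}; box has {1,2,6} → only 4 remains.
(6,1) = 1: row 6 has {2}; col 1 has {2,3,4,5,6}; box has {2,3,5} → only 1 remains.
(6,2) = 6: row 6 has {1,2}; col 2 has {1,2,3,4,5}; box has {1,2,3,5} → only 6 remains.
(6,3) = 4: row 6 has {1,2,6}; col 3 has {1,2,3,5,6}; box has {1,2,3,5,6} → only 4 remains.
(6,6) = 3: row 6 has {1,2,4,6}; col 6 has {1,4,5,6}; box has {1,2,4,6} → only 3 remains.
(3,4) = 3: row 3 has {1,4,5,6}; col 4 has {1,2,4,6}; box has {4,5,6} → only 3 remains.
(3,6) = 2: row 3 has {1,3,4,5,6}; col 6 has {1,3,4,5,6}; box has {3,4,5,6} → only 2 remains.
(4,5) = 1: row 4 has {2,3,4,5,6}; col 5 has {2,3,4,5,6}; box has {2,3,4,5,6} → only 1 remains.
(6,4) = 5: row 6 has {1,2,3,4,6}; col 4 has {1,2,3,4,6}; box has {1,2,3,4,6} → only 5 remains.

164523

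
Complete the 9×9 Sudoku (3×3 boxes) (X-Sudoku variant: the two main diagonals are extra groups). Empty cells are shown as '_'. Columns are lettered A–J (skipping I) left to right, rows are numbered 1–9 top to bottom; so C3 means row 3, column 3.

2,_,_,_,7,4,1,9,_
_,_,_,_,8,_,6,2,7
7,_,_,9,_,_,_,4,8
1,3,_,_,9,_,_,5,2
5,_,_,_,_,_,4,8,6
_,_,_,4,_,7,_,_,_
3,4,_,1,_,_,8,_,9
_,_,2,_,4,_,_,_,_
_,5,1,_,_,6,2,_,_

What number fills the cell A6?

6

D4 = 6 (sole candidate).
F4 = 8 (sole candidate).
G4 = 7 (sole candidate).
A9 = 9 (sole candidate).
E9 = 3 (sole candidate).
H9 = 7 (sole candidate).
J9 = 4 (sole candidate).
A2 = 4 (sole candidate).
C4 = 4 (sole candidate).
E5 = 1 (sole candidate).
H7 = 6 (sole candidate).
H8 = 3 (sole candidate).
D9 = 8 (sole candidate).
B2 = 9 (sole candidate).
C3 = 5 (sole candidate).
G3 = 3 (sole candidate).
G6 = 9 (sole candidate).
H6 = 1 (sole candidate).
J6 = 3 (sole candidate).
C7 = 7 (sole candidate).
B8 = 6 (sole candidate).
G8 = 5 (sole candidate).
J8 = 1 (sole candidate).
B1 = 8 (sole candidate).
J1 = 5 (sole candidate).
C2 = 3 (sole candidate).
D2 = 5 (sole candidate).
F2 = 1 (sole candidate).
B3 = 1 (sole candidate).
F3 = 2 (sole candidate).
C5 = 9 (sole candidate).
F5 = 3 (sole candidate).
B6 = 2 (sole candidate).
E6 = 5 (sole candidate).
E7 = 2 (sole candidate).
F7 = 5 (sole candidate).
A8 = 8 (sole candidate).
D8 = 7 (sole candidate).
F8 = 9 (sole candidate).
C1 = 6 (sole candidate).
D1 = 3 (sole candidate).
E3 = 6 (sole candidate).
B5 = 7 (sole candidate).
D5 = 2 (sole candidate).
A6 = 6: row 6 has {1,2,3,4,5,7,9}; col 1 has {1,2,3,4,5,7,8,9}; box has {1,2,3,4,5,7,9} → only 6 remains.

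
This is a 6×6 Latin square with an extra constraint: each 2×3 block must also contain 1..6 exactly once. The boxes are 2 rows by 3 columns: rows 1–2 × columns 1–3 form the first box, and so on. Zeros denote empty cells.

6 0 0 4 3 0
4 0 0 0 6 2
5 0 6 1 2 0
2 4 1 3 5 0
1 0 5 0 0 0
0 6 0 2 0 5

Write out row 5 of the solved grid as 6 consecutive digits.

125643

r1c3 = 2: row 1 has {3,4,6}; col 3 has {1,5,6}; box has {4,6} → only 2 remains.
r1c6 = 1: row 1 has {2,3,4,6}; col 6 has {2,5}; box has {2,3,4,6} → only 1 remains.
r2c3 = 3: row 2 has {2,4,6}; col 3 has {1,2,5,6}; box has {2,4,6} → only 3 remains.
r2c4 = 5: row 2 has {2,3,4,6}; col 4 has {1,2,3,4}; box has {1,2,3,4,6} → only 5 remains.
r3c2 = 3: row 3 has {1,2,5,6}; col 2 has {4,6}; box has {1,2,4,5,6} → only 3 remains.
r3c6 = 4: row 3 has {1,2,3,5,6}; col 6 has {1,2,5}; box has {1,2,3,5} → only 4 remains.
r4c6 = 6: row 4 has {1,2,3,4,5}; col 6 has {1,2,4,5}; box has {1,2,3,4,5} → only 6 remains.
r5c2 = 2: row 5 has {1,5}; col 2 has {3,4,6}; box has {1,5,6} → only 2 remains.
r5c4 = 6: row 5 has {1,2,5}; col 4 has {1,2,3,4,5}; box has {2,5} → only 6 remains.
r5c5 = 4: row 5 has {1,2,5,6}; col 5 has {2,3,5,6}; box has {2,5,6} → only 4 remains.
r5c6 = 3: row 5 has {1,2,4,5,6}; col 6 has {1,2,4,5,6}; box has {2,4,5,6} → only 3 remains.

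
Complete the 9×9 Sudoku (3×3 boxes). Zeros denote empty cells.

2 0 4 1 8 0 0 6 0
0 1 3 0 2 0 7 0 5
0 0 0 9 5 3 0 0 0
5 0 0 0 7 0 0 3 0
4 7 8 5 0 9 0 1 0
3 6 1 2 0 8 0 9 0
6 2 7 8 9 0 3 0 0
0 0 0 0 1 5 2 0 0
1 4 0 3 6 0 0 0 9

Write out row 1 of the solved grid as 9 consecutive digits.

row 1, column 6 = 7: row 1 has {1,2,4,6,8}; col 6 has {3,5,8,9}; box has {1,2,3,5,8,9} → only 7 remains.
row 1, column 7 = 9: row 1 has {1,2,4,6,7,8}; col 7 has {2,3,7}; box has {5,6,7} → only 9 remains.
row 1, column 9 = 3: row 1 has {1,2,4,6,7,8,9}; col 9 has {5,9}; box has {5,6,7,9} → only 3 remains.
row 3, column 2 = 8: row 3 has {3,5,9}; col 2 has {1,2,4,6,7}; box has {1,2,3,4} → only 8 remains.
row 3, column 3 = 6: row 3 has {3,5,8,9}; col 3 has {1,3,4,7,8}; box has {1,2,3,4,8} → only 6 remains.
row 4, column 2 = 9: row 4 has {3,5,7}; col 2 has {1,2,4,6,7,8}; box has {1,3,4,5,6,7,8} → only 9 remains.
row 4, column 3 = 2: row 4 has {3,5,7,9}; col 3 has {1,3,4,6,7,8}; box has {1,3,4,5,6,7,8,9} → only 2 remains.
row 5, column 5 = 3: row 5 has {1,4,5,7,8,9}; col 5 has {1,2,5,6,7,8,9}; box has {2,5,7,8,9} → only 3 remains.
row 5, column 7 = 6: row 5 has {1,3,4,5,7,8,9}; col 7 has {2,3,7,9}; box has {1,3,9} → only 6 remains.
row 5, column 9 = 2: row 5 has {1,3,4,5,6,7,8,9}; col 9 has {3,5,9}; box has {1,3,6,9} → only 2 remains.
row 6, column 5 = 4: row 6 has {1,2,3,6,8,9}; col 5 has {1,2,3,5,6,7,8,9}; box has {2,3,5,7,8,9} → only 4 remains.
row 6, column 7 = 5: row 6 has {1,2,3,4,6,8,9}; col 7 has {2,3,6,7,9}; box has {1,2,3,6,9} → only 5 remains.
row 6, column 9 = 7: row 6 has {1,2,3,4,5,6,8,9}; col 9 has {2,3,5,9}; box has {1,2,3,5,6,9} → only 7 remains.
row 7, column 6 = 4: row 7 has {2,3,6,7,8,9}; col 6 has {3,5,7,8,9}; box has {1,3,5,6,8,9} → only 4 remains.
row 7, column 8 = 5: row 7 has {2,3,4,6,7,8,9}; col 8 has {1,3,6,9}; box has {2,3,9} → only 5 remains.
row 7, column 9 = 1: row 7 has {2,3,4,5,6,7,8,9}; col 9 has {2,3,5,7,9}; box has {2,3,5,9} → only 1 remains.
row 8, column 2 = 3: row 8 has {1,2,5}; col 2 has {1,2,4,6,7,8,9}; box has {1,2,4,6,7} → only 3 remains.
row 8, column 3 = 9: row 8 has {1,2,3,5}; col 3 has {1,2,3,4,6,7,8}; box has {1,2,3,4,6,7} → only 9 remains.
row 8, column 4 = 7: row 8 has {1,2,3,5,9}; col 4 has {1,2,3,5,8,9}; box has {1,3,4,5,6,8,9} → only 7 remains.
row 9, column 3 = 5: row 9 has {1,3,4,6,9}; col 3 has {1,2,3,4,6,7,8,9}; box has {1,2,3,4,6,7,9} → only 5 remains.
row 9, column 6 = 2: row 9 has {1,3,4,5,6,9}; col 6 has {3,4,5,7,8,9}; box has {1,3,4,5,6,7,8,9} → only 2 remains.
row 9, column 7 = 8: row 9 has {1,2,3,4,5,6,9}; col 7 has {2,3,5,6,7,9}; box has {1,2,3,5,9} → only 8 remains.
row 9, column 8 = 7: row 9 has {1,2,3,4,5,6,8,9}; col 8 has {1,3,5,6,9}; box has {1,2,3,5,8,9} → only 7 remains.
row 1, column 2 = 5: row 1 has {1,2,3,4,6,7,8,9}; col 2 has {1,2,3,4,6,7,8,9}; box has {1,2,3,4,6,8} → only 5 remains.

254187963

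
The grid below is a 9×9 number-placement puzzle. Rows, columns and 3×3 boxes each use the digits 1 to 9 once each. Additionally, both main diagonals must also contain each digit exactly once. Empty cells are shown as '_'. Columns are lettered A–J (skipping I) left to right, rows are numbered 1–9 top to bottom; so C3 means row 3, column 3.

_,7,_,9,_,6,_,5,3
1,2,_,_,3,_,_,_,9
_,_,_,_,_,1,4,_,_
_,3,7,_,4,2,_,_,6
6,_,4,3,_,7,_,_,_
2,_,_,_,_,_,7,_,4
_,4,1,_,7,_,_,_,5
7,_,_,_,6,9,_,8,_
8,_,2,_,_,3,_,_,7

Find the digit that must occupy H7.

6

A1 = 4 (sole candidate).
C1 = 8 (sole candidate).
E1 = 2 (sole candidate).
G1 = 1 (sole candidate).
F6 = 5 (sole candidate).
F7 = 8 (sole candidate).
B8 = 5 (sole candidate).
C8 = 3 (sole candidate).
G8 = 2 (sole candidate).
J8 = 1 (sole candidate).
F2 = 4 (sole candidate).
D4 = 1 (sole candidate).
H4 = 9 (sole candidate).
E5 = 9 (sole candidate).
C6 = 9 (sole candidate).
D6 = 6 (sole candidate).
E6 = 8 (sole candidate).
A7 = 9 (sole candidate).
D7 = 2 (sole candidate).
D8 = 4 (sole candidate).
B9 = 6 (sole candidate).
D9 = 5 (sole candidate).
E9 = 1 (sole candidate).
G9 = 9 (sole candidate).
H9 = 4 (sole candidate).
H2 = 7 (sole candidate).
B3 = 9 (sole candidate).
C3 = 6 (sole candidate).
E3 = 5 (sole candidate).
H3 = 2 (sole candidate).
J3 = 8 (sole candidate).
A4 = 5 (sole candidate).
G4 = 8 (sole candidate).
G5 = 5 (sole candidate).
H5 = 1 (sole candidate).
J5 = 2 (sole candidate).
B6 = 1 (sole candidate).
H6 = 3 (sole candidate).
G7 = 3 (sole candidate).
H7 = 6: row 7 has {1,2,3,4,5,7,8,9}; col 8 has {1,2,3,4,5,7,8,9}; box has {1,2,3,4,5,7,8,9} → only 6 remains.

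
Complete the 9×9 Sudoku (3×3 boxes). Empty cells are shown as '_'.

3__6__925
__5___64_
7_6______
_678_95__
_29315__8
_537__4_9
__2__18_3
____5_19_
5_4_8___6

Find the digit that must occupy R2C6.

R3C7 = 3: row 3 has {6,7}; col 7 has {1,4,5,6,8,9}; box has {2,4,5,6,9} → only 3 remains.
R3C9 = 1: row 3 has {3,6,7}; col 9 has {3,5,6,8,9}; box has {2,3,4,5,6,9} → only 1 remains.
R4C9 = 2: row 4 has {5,6,7,8,9}; col 9 has {1,3,5,6,8,9}; box has {4,5,8,9} → only 2 remains.
R5C1 = 4: row 5 has {1,2,3,5,8,9}; col 1 has {3,5,7}; box has {2,3,5,6,7,9} → only 4 remains.
R5C7 = 7: row 5 has {1,2,3,4,5,8,9}; col 7 has {1,3,4,5,6,8,9}; box has {2,4,5,8,9} → only 7 remains.
R5C8 = 6: row 5 has {1,2,3,4,5,7,8,9}; col 8 has {2,4,9}; box has {2,4,5,7,8,9} → only 6 remains.
R6C8 = 1: row 6 has {3,4,5,7,9}; col 8 has {2,4,6,9}; box has {2,4,5,6,7,8,9} → only 1 remains.
R8C3 = 8: row 8 has {1,5,9}; col 3 has {2,3,4,5,6,7,9}; box has {2,4,5} → only 8 remains.
R9C7 = 2: row 9 has {4,5,6,8}; col 7 has {1,3,4,5,6,7,8,9}; box has {1,3,6,8,9} → only 2 remains.
R9C8 = 7: row 9 has {2,4,5,6,8}; col 8 has {1,2,4,6,9}; box has {1,2,3,6,8,9} → only 7 remains.
R1C3 = 1: row 1 has {2,3,5,6,9}; col 3 has {2,3,4,5,6,7,8,9}; box has {3,5,6,7} → only 1 remains.
R2C9 = 7: row 2 has {4,5,6}; col 9 has {1,2,3,5,6,8,9}; box has {1,2,3,4,5,6,9} → only 7 remains.
R3C8 = 8: row 3 has {1,3,6,7}; col 8 has {1,2,4,6,7,9}; box has {1,2,3,4,5,6,7,9} → only 8 remains.
R4C1 = 1: row 4 has {2,5,6,7,8,9}; col 1 has {3,4,5,7}; box has {2,3,4,5,6,7,9} → only 1 remains.
R4C5 = 4: row 4 has {1,2,5,6,7,8,9}; col 5 has {1,5,8}; box has {1,3,5,7,8,9} → only 4 remains.
R4C8 = 3: row 4 has {1,2,4,5,6,7,8,9}; col 8 has {1,2,4,6,7,8,9}; box has {1,2,4,5,6,7,8,9} → only 3 remains.
R6C1 = 8: row 6 has {1,3,4,5,7,9}; col 1 has {1,3,4,5,7}; box has {1,2,3,4,5,6,7,9} → only 8 remains.
R7C8 = 5: row 7 has {1,2,3,8}; col 8 has {1,2,3,4,6,7,8,9}; box has {1,2,3,6,7,8,9} → only 5 remains.
R8C1 = 6: row 8 has {1,5,8,9}; col 1 has {1,3,4,5,7,8}; box has {2,4,5,8} → only 6 remains.
R8C9 = 4: row 8 has {1,5,6,8,9}; col 9 has {1,2,3,5,6,7,8,9}; box has {1,2,3,5,6,7,8,9} → only 4 remains.
R9C4 = 9: row 9 has {2,4,5,6,7,8}; col 4 has {3,6,7,8}; box has {1,5,8} → only 9 remains.
R9C6 = 3: row 9 has {2,4,5,6,7,8,9}; col 6 has {1,5,9}; box has {1,5,8,9} → only 3 remains.
R1C5 = 7: row 1 has {1,2,3,5,6,9}; col 5 has {1,4,5,8}; box has {6} → only 7 remains.
R7C1 = 9: row 7 has {1,2,3,5,8}; col 1 has {1,3,4,5,6,7,8}; box has {2,4,5,6,8} → only 9 remains.
R7C2 = 7: row 7 has {1,2,3,5,8,9}; col 2 has {2,5,6}; box has {2,4,5,6,8,9} → only 7 remains.
R7C4 = 4: row 7 has {1,2,3,5,7,8,9}; col 4 has {3,6,7,8,9}; box has {1,3,5,8,9} → only 4 remains.
R7C5 = 6: row 7 has {1,2,3,4,5,7,8,9}; col 5 has {1,4,5,7,8}; box has {1,3,4,5,8,9} → only 6 remains.
R8C2 = 3: row 8 has {1,4,5,6,8,9}; col 2 has {2,5,6,7}; box has {2,4,5,6,7,8,9} → only 3 remains.
R8C4 = 2: row 8 has {1,3,4,5,6,8,9}; col 4 has {3,4,6,7,8,9}; box has {1,3,4,5,6,8,9} → only 2 remains.
R8C6 = 7: row 8 has {1,2,3,4,5,6,8,9}; col 6 has {1,3,5,9}; box has {1,2,3,4,5,6,8,9} → only 7 remains.
R9C2 = 1: row 9 has {2,3,4,5,6,7,8,9}; col 2 has {2,3,5,6,7}; box has {2,3,4,5,6,7,8,9} → only 1 remains.
R2C1 = 2: row 2 has {4,5,6,7}; col 1 has {1,3,4,5,6,7,8,9}; box has {1,3,5,6,7} → only 2 remains.
R2C4 = 1: row 2 has {2,4,5,6,7}; col 4 has {2,3,4,6,7,8,9}; box has {6,7} → only 1 remains.
R2C6 = 8: row 2 has {1,2,4,5,6,7}; col 6 has {1,3,5,7,9}; box has {1,6,7} → only 8 remains.

8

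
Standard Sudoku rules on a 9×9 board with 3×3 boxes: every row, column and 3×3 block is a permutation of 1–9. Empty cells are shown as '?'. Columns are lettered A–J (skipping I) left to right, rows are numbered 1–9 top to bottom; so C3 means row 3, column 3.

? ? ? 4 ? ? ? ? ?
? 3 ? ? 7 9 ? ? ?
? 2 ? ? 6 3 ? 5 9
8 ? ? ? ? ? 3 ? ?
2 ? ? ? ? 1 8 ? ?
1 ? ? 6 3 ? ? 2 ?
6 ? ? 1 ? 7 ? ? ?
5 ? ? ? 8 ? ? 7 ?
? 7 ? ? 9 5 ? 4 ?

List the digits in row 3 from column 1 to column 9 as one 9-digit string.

721863459

A2 = 4: row 2 has {3,7,9}; col 1 has {1,2,5,6,8}; box has {2,3} → only 4 remains.
A3 = 7: row 3 has {2,3,5,6,9}; col 1 has {1,2,4,5,6,8}; box has {2,3,4} → only 7 remains.
D3 = 8: row 3 has {2,3,5,6,7,9}; col 4 has {1,4,6}; box has {3,4,6,7,9} → only 8 remains.
A9 = 3: row 9 has {4,5,7,9}; col 1 has {1,2,4,5,6,7,8}; box has {5,6,7} → only 3 remains.
D9 = 2: row 9 has {3,4,5,7,9}; col 4 has {1,4,6,8}; box has {1,5,7,8,9} → only 2 remains.
A1 = 9: row 1 has {4}; col 1 has {1,2,3,4,5,6,7,8}; box has {2,3,4,7} → only 9 remains.
F1 = 2: row 1 has {4,9}; col 6 has {1,3,5,7,9}; box has {3,4,6,7,8,9} → only 2 remains.
D2 = 5: row 2 has {3,4,7,9}; col 4 has {1,2,4,6,8}; box has {2,3,4,6,7,8,9} → only 5 remains.
C3 = 1: row 3 has {2,3,5,6,7,8,9}; col 3 has {}; box has {2,3,4,7,9} → only 1 remains.
G3 = 4: row 3 has {1,2,3,5,6,7,8,9}; col 7 has {3,8}; box has {5,9} → only 4 remains.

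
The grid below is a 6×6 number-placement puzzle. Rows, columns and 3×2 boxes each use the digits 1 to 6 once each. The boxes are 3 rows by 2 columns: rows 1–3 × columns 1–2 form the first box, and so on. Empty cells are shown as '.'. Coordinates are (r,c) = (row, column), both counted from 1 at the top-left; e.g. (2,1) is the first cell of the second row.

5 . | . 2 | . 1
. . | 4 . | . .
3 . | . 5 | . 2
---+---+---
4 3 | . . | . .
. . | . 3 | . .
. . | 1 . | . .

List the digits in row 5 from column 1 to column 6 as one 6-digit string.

(3,3) = 6 (sole candidate).
(3,5) = 4 (sole candidate).
(4,4) = 6 (sole candidate).
(4,6) = 5 (sole candidate).
(6,4) = 4 (sole candidate).
(1,3) = 3 (sole candidate).
(1,5) = 6 (sole candidate).
(2,4) = 1 (sole candidate).
(2,6) = 3 (sole candidate).
(3,2) = 1 (sole candidate).
(4,3) = 2 (sole candidate).
(4,5) = 1 (sole candidate).
(5,3) = 5: row 5 has {3}; col 3 has {1,2,3,4,6}; box has {1,2,3,4,6} → only 5 remains.
(5,5) = 2: row 5 has {3,5}; col 5 has {1,4,6}; box has {1,5} → only 2 remains.
(6,5) = 3 (sole candidate).
(6,6) = 6 (sole candidate).
(1,2) = 4 (sole candidate).
(2,5) = 5 (sole candidate).
(5,2) = 6: row 5 has {2,3,5}; col 2 has {1,3,4}; box has {3,4} → only 6 remains.
(5,6) = 4: row 5 has {2,3,5,6}; col 6 has {1,2,3,5,6}; box has {1,2,3,5,6} → only 4 remains.
(6,1) = 2 (sole candidate).
(6,2) = 5 (sole candidate).
(2,1) = 6 (sole candidate).
(2,2) = 2 (sole candidate).
(5,1) = 1: row 5 has {2,3,4,5,6}; col 1 has {2,3,4,5,6}; box has {2,3,4,5,6} → only 1 remains.

165324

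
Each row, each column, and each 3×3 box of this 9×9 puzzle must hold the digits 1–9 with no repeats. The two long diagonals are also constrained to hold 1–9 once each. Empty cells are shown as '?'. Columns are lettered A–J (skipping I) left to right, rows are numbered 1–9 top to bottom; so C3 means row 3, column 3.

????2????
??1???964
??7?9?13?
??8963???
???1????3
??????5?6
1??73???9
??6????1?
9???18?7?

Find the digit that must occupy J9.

5

F1 = 1 (hidden single in row 1).
B6 = 1 (hidden single in row 6).
J4 = 1 (hidden single in row 4).
F8 = 9 (hidden single in row 8).
J1 = 7 (hidden single in column 9).
G1 = 8 (sole candidate).
H1 = 5 (sole candidate).
J3 = 2 (sole candidate).
J9 = 5: row 9 has {1,7,8,9}; col 9 has {1,2,3,4,6,7,9}; box has {1,7,9}; main diagonal has {1,7,9} → only 5 remains.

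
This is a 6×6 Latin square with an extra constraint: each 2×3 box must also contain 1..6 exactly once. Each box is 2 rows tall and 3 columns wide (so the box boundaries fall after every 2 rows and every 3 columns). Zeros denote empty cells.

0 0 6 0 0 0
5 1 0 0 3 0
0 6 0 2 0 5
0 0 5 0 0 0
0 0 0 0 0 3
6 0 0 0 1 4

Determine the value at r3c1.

3

r3c5 = 4: row 3 has {2,5,6}; col 5 has {1,3}; box has {2,5} → only 4 remains.
r4c5 = 6: row 4 has {5}; col 5 has {1,3,4}; box has {2,4,5} → only 6 remains.
r4c6 = 1: row 4 has {5,6}; col 6 has {3,4,5}; box has {2,4,5,6} → only 1 remains.
r6c4 = 5: row 6 has {1,4,6}; col 4 has {2}; box has {1,3,4} → only 5 remains.
r1c6 = 2: row 1 has {6}; col 6 has {1,3,4,5}; box has {3} → only 2 remains.
r2c6 = 6: row 2 has {1,3,5}; col 6 has {1,2,3,4,5}; box has {2,3} → only 6 remains.
r4c4 = 3: row 4 has {1,5,6}; col 4 has {2,5}; box has {1,2,4,5,6} → only 3 remains.
r5c4 = 6: row 5 has {3}; col 4 has {2,3,5}; box has {1,3,4,5} → only 6 remains.
r5c5 = 2: row 5 has {3,6}; col 5 has {1,3,4,6}; box has {1,3,4,5,6} → only 2 remains.
r1c5 = 5: row 1 has {2,6}; col 5 has {1,2,3,4,6}; box has {2,3,6} → only 5 remains.
r2c4 = 4: row 2 has {1,3,5,6}; col 4 has {2,3,5,6}; box has {2,3,5,6} → only 4 remains.
r1c4 = 1: row 1 has {2,5,6}; col 4 has {2,3,4,5,6}; box has {2,3,4,5,6} → only 1 remains.
r2c3 = 2: row 2 has {1,3,4,5,6}; col 3 has {5,6}; box has {1,5,6} → only 2 remains.
r6c3 = 3: row 6 has {1,4,5,6}; col 3 has {2,5,6}; box has {6} → only 3 remains.
r3c3 = 1: row 3 has {2,4,5,6}; col 3 has {2,3,5,6}; box has {5,6} → only 1 remains.
r5c3 = 4: row 5 has {2,3,6}; col 3 has {1,2,3,5,6}; box has {3,6} → only 4 remains.
r6c2 = 2: row 6 has {1,3,4,5,6}; col 2 has {1,6}; box has {3,4,6} → only 2 remains.
r3c1 = 3: row 3 has {1,2,4,5,6}; col 1 has {5,6}; box has {1,5,6} → only 3 remains.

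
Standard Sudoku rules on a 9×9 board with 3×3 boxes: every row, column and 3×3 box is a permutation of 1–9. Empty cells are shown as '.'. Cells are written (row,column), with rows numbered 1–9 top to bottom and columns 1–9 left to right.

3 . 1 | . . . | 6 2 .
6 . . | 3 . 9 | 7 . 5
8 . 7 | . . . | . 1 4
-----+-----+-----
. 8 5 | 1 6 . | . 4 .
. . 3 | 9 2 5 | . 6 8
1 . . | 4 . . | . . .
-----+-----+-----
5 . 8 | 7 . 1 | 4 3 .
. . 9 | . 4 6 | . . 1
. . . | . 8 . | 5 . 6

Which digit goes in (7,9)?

(1,9) = 9: row 1 has {1,2,3,6}; col 9 has {1,4,5,6,8}; box has {1,2,4,5,6,7} → only 9 remains.
(2,5) = 1: row 2 has {3,5,6,7,9}; col 5 has {2,4,6,8}; box has {3,9} → only 1 remains.
(2,8) = 8: row 2 has {1,3,5,6,7,9}; col 8 has {1,2,3,4,6}; box has {1,2,4,5,6,7,9} → only 8 remains.
(3,5) = 5: row 3 has {1,4,7,8}; col 5 has {1,2,4,6,8}; box has {1,3,9} → only 5 remains.
(3,6) = 2: row 3 has {1,4,5,7,8}; col 6 has {1,5,6,9}; box has {1,3,5,9} → only 2 remains.
(3,7) = 3: row 3 has {1,2,4,5,7,8}; col 7 has {4,5,6,7}; box has {1,2,4,5,6,7,8,9} → only 3 remains.
(5,7) = 1: row 5 has {2,3,5,6,8,9}; col 7 has {3,4,5,6,7}; box has {4,6,8} → only 1 remains.
(7,5) = 9: row 7 has {1,3,4,5,7,8}; col 5 has {1,2,4,5,6,8}; box has {1,4,6,7,8} → only 9 remains.
(7,9) = 2: row 7 has {1,3,4,5,7,8,9}; col 9 has {1,4,5,6,8,9}; box has {1,3,4,5,6} → only 2 remains.

2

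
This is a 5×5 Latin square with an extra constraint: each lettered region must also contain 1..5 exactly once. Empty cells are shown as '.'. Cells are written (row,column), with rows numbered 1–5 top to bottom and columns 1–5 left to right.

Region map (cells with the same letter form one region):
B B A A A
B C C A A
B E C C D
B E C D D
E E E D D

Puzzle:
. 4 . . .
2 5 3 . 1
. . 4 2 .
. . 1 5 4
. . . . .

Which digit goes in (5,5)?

(1,4) = 3: row 1 has {4}; col 4 has {2,5}; region has {1} → only 3 remains.
(2,4) = 4: row 2 has {1,2,3,5}; col 4 has {2,3,5}; region has {1,3} → only 4 remains.
(3,5) = 3: row 3 has {2,4}; col 5 has {1,4}; region has {4,5} → only 3 remains.
(4,1) = 3: row 4 has {1,4,5}; col 1 has {2}; region has {2,4} → only 3 remains.
(4,2) = 2: row 4 has {1,3,4,5}; col 2 has {4,5}; region has {} → only 2 remains.
(5,3) = 5: row 5 has {}; col 3 has {1,3,4}; region has {2} → only 5 remains.
(5,4) = 1: row 5 has {5}; col 4 has {2,3,4,5}; region has {3,4,5} → only 1 remains.
(5,5) = 2: row 5 has {1,5}; col 5 has {1,3,4}; region has {1,3,4,5} → only 2 remains.

2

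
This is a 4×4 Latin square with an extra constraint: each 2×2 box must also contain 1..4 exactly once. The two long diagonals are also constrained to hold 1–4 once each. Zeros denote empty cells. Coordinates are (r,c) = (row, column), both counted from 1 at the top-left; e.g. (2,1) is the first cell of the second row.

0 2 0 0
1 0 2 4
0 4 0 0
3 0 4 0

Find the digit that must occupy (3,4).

3

(1,1) = 4 (sole candidate).
(1,4) = 1 (sole candidate).
(2,2) = 3 (sole candidate).
(3,1) = 2 (sole candidate).
(3,3) = 1 (sole candidate).
(3,4) = 3: row 3 has {1,2,4}; col 4 has {1,4}; box has {1,4} → only 3 remains.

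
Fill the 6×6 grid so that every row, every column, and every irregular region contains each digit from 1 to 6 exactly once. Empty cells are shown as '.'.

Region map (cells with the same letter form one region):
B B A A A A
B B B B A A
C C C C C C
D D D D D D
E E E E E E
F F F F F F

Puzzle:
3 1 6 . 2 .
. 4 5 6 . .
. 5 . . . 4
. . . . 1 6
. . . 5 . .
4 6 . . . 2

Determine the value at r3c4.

r1c4 = 4 (sole candidate).
r1c6 = 5 (sole candidate).
r2c1 = 2 (sole candidate).
r2c5 = 3 (sole candidate).
r2c6 = 1 (sole candidate).
r3c5 = 6 (sole candidate).
r4c1 = 5 (sole candidate).
r5c5 = 4 (sole candidate).
r5c6 = 3 (sole candidate).
r6c5 = 5 (sole candidate).
r3c1 = 1 (sole candidate).
r5c1 = 6 (sole candidate).
r5c2 = 2 (sole candidate).
r5c3 = 1 (sole candidate).
r6c3 = 3 (sole candidate).
r6c4 = 1 (sole candidate).
r3c3 = 2 (sole candidate).
r3c4 = 3: row 3 has {1,2,4,5,6}; col 4 has {1,4,5,6}; region has {1,2,4,5,6} → only 3 remains.

3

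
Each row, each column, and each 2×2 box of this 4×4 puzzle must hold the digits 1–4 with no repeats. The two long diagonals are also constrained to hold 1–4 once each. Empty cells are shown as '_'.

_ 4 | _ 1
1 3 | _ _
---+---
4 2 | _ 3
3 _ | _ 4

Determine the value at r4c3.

2

r1c1 = 2 (sole candidate).
r1c3 = 3 (sole candidate).
r2c3 = 4 (sole candidate).
r2c4 = 2 (sole candidate).
r3c3 = 1 (sole candidate).
r4c2 = 1 (sole candidate).
r4c3 = 2: row 4 has {1,3,4}; col 3 has {1,3,4}; box has {1,3,4} → only 2 remains.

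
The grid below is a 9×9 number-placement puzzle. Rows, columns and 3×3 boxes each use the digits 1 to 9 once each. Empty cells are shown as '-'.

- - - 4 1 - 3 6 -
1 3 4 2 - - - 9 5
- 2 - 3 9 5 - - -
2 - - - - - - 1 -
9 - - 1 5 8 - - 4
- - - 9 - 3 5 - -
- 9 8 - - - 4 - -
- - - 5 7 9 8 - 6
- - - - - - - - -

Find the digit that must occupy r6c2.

r1c6 = 7: row 1 has {1,3,4,6}; col 6 has {3,5,8,9}; box has {1,2,3,4,5,9} → only 7 remains.
r2c6 = 6: row 2 has {1,2,3,4,5,9}; col 6 has {3,5,7,8,9}; box has {1,2,3,4,5,7,9} → only 6 remains.
r2c7 = 7: row 2 has {1,2,3,4,5,6,9}; col 7 has {3,4,5,8}; box has {3,5,6,9} → only 7 remains.
r3c7 = 1: row 3 has {2,3,5,9}; col 7 has {3,4,5,7,8}; box has {3,5,6,7,9} → only 1 remains.
r3c9 = 8: row 3 has {1,2,3,5,9}; col 9 has {4,5,6}; box has {1,3,5,6,7,9} → only 8 remains.
r4c6 = 4: row 4 has {1,2}; col 6 has {3,5,6,7,8,9}; box has {1,3,5,8,9} → only 4 remains.
r7c4 = 6: row 7 has {4,8,9}; col 4 has {1,2,3,4,5,9}; box has {5,7,9} → only 6 remains.
r9c4 = 8: row 9 has {}; col 4 has {1,2,3,4,5,6,9}; box has {5,6,7,9} → only 8 remains.
r1c9 = 2: row 1 has {1,3,4,6,7}; col 9 has {4,5,6,8}; box has {1,3,5,6,7,8,9} → only 2 remains.
r2c5 = 8: row 2 has {1,2,3,4,5,6,7,9}; col 5 has {1,5,7,9}; box has {1,2,3,4,5,6,7,9} → only 8 remains.
r3c8 = 4: row 3 has {1,2,3,5,8,9}; col 8 has {1,6,9}; box has {1,2,3,5,6,7,8,9} → only 4 remains.
r4c4 = 7: row 4 has {1,2,4}; col 4 has {1,2,3,4,5,6,8,9}; box has {1,3,4,5,8,9} → only 7 remains.
r4c5 = 6: row 4 has {1,2,4,7}; col 5 has {1,5,7,8,9}; box has {1,3,4,5,7,8,9} → only 6 remains.
r4c7 = 9: row 4 has {1,2,4,6,7}; col 7 has {1,3,4,5,7,8}; box has {1,4,5} → only 9 remains.
r4c9 = 3: row 4 has {1,2,4,6,7,9}; col 9 has {2,4,5,6,8}; box has {1,4,5,9} → only 3 remains.
r6c5 = 2: row 6 has {3,5,9}; col 5 has {1,5,6,7,8,9}; box has {1,3,4,5,6,7,8,9} → only 2 remains.
r6c9 = 7: row 6 has {2,3,5,9}; col 9 has {2,3,4,5,6,8}; box has {1,3,4,5,9} → only 7 remains.
r7c5 = 3: row 7 has {4,6,8,9}; col 5 has {1,2,5,6,7,8,9}; box has {5,6,7,8,9} → only 3 remains.
r7c9 = 1: row 7 has {3,4,6,8,9}; col 9 has {2,3,4,5,6,7,8}; box has {4,6,8} → only 1 remains.
r9c5 = 4: row 9 has {8}; col 5 has {1,2,3,5,6,7,8,9}; box has {3,5,6,7,8,9} → only 4 remains.
r9c7 = 2: row 9 has {4,8}; col 7 has {1,3,4,5,7,8,9}; box has {1,4,6,8} → only 2 remains.
r9c9 = 9: row 9 has {2,4,8}; col 9 has {1,2,3,4,5,6,7,8}; box has {1,2,4,6,8} → only 9 remains.
r4c3 = 5: row 4 has {1,2,3,4,6,7,9}; col 3 has {4,8}; box has {2,9} → only 5 remains.
r5c7 = 6: row 5 has {1,4,5,8,9}; col 7 has {1,2,3,4,5,7,8,9}; box has {1,3,4,5,7,9} → only 6 remains.
r5c8 = 2: row 5 has {1,4,5,6,8,9}; col 8 has {1,4,6,9}; box has {1,3,4,5,6,7,9} → only 2 remains.
r6c8 = 8: row 6 has {2,3,5,7,9}; col 8 has {1,2,4,6,9}; box has {1,2,3,4,5,6,7,9} → only 8 remains.
r7c6 = 2: row 7 has {1,3,4,6,8,9}; col 6 has {3,4,5,6,7,8,9}; box has {3,4,5,6,7,8,9} → only 2 remains.
r8c8 = 3: row 8 has {5,6,7,8,9}; col 8 has {1,2,4,6,8,9}; box has {1,2,4,6,8,9} → only 3 remains.
r9c6 = 1: row 9 has {2,4,8,9}; col 6 has {2,3,4,5,6,7,8,9}; box has {2,3,4,5,6,7,8,9} → only 1 remains.
r1c3 = 9: row 1 has {1,2,3,4,6,7}; col 3 has {4,5,8}; box has {1,2,3,4} → only 9 remains.
r4c2 = 8: row 4 has {1,2,3,4,5,6,7,9}; col 2 has {2,3,9}; box has {2,5,9} → only 8 remains.
r5c2 = 7: row 5 has {1,2,4,5,6,8,9}; col 2 has {2,3,8,9}; box has {2,5,8,9} → only 7 remains.
r5c3 = 3: row 5 has {1,2,4,5,6,7,8,9}; col 3 has {4,5,8,9}; box has {2,5,7,8,9} → only 3 remains.
r8c1 = 4: row 8 has {3,5,6,7,8,9}; col 1 has {1,2,9}; box has {8,9} → only 4 remains.
r8c2 = 1: row 8 has {3,4,5,6,7,8,9}; col 2 has {2,3,7,8,9}; box has {4,8,9} → only 1 remains.
r8c3 = 2: row 8 has {1,3,4,5,6,7,8,9}; col 3 has {3,4,5,8,9}; box has {1,4,8,9} → only 2 remains.
r1c2 = 5: row 1 has {1,2,3,4,6,7,9}; col 2 has {1,2,3,7,8,9}; box has {1,2,3,4,9} → only 5 remains.
r6c1 = 6: row 6 has {2,3,5,7,8,9}; col 1 has {1,2,4,9}; box has {2,3,5,7,8,9} → only 6 remains.
r6c2 = 4: row 6 has {2,3,5,6,7,8,9}; col 2 has {1,2,3,5,7,8,9}; box has {2,3,5,6,7,8,9} → only 4 remains.

4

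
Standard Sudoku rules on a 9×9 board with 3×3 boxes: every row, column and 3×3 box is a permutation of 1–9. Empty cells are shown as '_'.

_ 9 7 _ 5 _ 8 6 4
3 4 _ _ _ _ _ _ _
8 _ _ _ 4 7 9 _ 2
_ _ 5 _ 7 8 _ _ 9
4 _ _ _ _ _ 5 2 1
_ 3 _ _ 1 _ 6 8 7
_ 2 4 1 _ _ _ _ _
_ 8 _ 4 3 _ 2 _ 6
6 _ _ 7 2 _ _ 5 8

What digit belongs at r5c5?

6

r2c9 = 5: row 2 has {3,4}; col 9 has {1,2,4,6,7,8,9}; box has {2,4,6,8,9} → only 5 remains.
r7c9 = 3: row 7 has {1,2,4}; col 9 has {1,2,4,5,6,7,8,9}; box has {2,5,6,8} → only 3 remains.
r9c2 = 1: row 9 has {2,5,6,7,8}; col 2 has {2,3,4,8,9}; box has {2,4,6,8} → only 1 remains.
r9c6 = 9: row 9 has {1,2,5,6,7,8}; col 6 has {7,8}; box has {1,2,3,4,7} → only 9 remains.
r9c7 = 4: row 9 has {1,2,5,6,7,8,9}; col 7 has {2,5,6,8,9}; box has {2,3,5,6,8} → only 4 remains.
r4c2 = 6: row 4 has {5,7,8,9}; col 2 has {1,2,3,4,8,9}; box has {3,4,5} → only 6 remains.
r4c7 = 3: row 4 has {5,6,7,8,9}; col 7 has {2,4,5,6,8,9}; box has {1,2,5,6,7,8,9} → only 3 remains.
r4c8 = 4: row 4 has {3,5,6,7,8,9}; col 8 has {2,5,6,8}; box has {1,2,3,5,6,7,8,9} → only 4 remains.
r5c2 = 7: row 5 has {1,2,4,5}; col 2 has {1,2,3,4,6,8,9}; box has {3,4,5,6} → only 7 remains.
r7c7 = 7: row 7 has {1,2,3,4}; col 7 has {2,3,4,5,6,8,9}; box has {2,3,4,5,6,8} → only 7 remains.
r7c8 = 9: row 7 has {1,2,3,4,7}; col 8 has {2,4,5,6,8}; box has {2,3,4,5,6,7,8} → only 9 remains.
r8c3 = 9: row 8 has {2,3,4,6,8}; col 3 has {4,5,7}; box has {1,2,4,6,8} → only 9 remains.
r8c6 = 5: row 8 has {2,3,4,6,8,9}; col 6 has {7,8,9}; box has {1,2,3,4,7,9} → only 5 remains.
r8c8 = 1: row 8 has {2,3,4,5,6,8,9}; col 8 has {2,4,5,6,8,9}; box has {2,3,4,5,6,7,8,9} → only 1 remains.
r9c3 = 3: row 9 has {1,2,4,5,6,7,8,9}; col 3 has {4,5,7,9}; box has {1,2,4,6,8,9} → only 3 remains.
r2c7 = 1: row 2 has {3,4,5}; col 7 has {2,3,4,5,6,7,8,9}; box has {2,4,5,6,8,9} → only 1 remains.
r2c8 = 7: row 2 has {1,3,4,5}; col 8 has {1,2,4,5,6,8,9}; box has {1,2,4,5,6,8,9} → only 7 remains.
r3c2 = 5: row 3 has {2,4,7,8,9}; col 2 has {1,2,3,4,6,7,8,9}; box has {3,4,7,8,9} → only 5 remains.
r3c8 = 3: row 3 has {2,4,5,7,8,9}; col 8 has {1,2,4,5,6,7,8,9}; box has {1,2,4,5,6,7,8,9} → only 3 remains.
r4c4 = 2: row 4 has {3,4,5,6,7,8,9}; col 4 has {1,4,7}; box has {1,7,8} → only 2 remains.
r5c3 = 8: row 5 has {1,2,4,5,7}; col 3 has {3,4,5,7,9}; box has {3,4,5,6,7} → only 8 remains.
r6c3 = 2: row 6 has {1,3,6,7,8}; col 3 has {3,4,5,7,8,9}; box has {3,4,5,6,7,8} → only 2 remains.
r6c6 = 4: row 6 has {1,2,3,6,7,8}; col 6 has {5,7,8,9}; box has {1,2,7,8} → only 4 remains.
r7c1 = 5: row 7 has {1,2,3,4,7,9}; col 1 has {3,4,6,8}; box has {1,2,3,4,6,8,9} → only 5 remains.
r7c6 = 6: row 7 has {1,2,3,4,5,7,9}; col 6 has {4,5,7,8,9}; box has {1,2,3,4,5,7,9} → only 6 remains.
r8c1 = 7: row 8 has {1,2,3,4,5,6,8,9}; col 1 has {3,4,5,6,8}; box has {1,2,3,4,5,6,8,9} → only 7 remains.
r1c4 = 3: row 1 has {4,5,6,7,8,9}; col 4 has {1,2,4,7}; box has {4,5,7} → only 3 remains.
r2c3 = 6: row 2 has {1,3,4,5,7}; col 3 has {2,3,4,5,7,8,9}; box has {3,4,5,7,8,9} → only 6 remains.
r2c6 = 2: row 2 has {1,3,4,5,6,7}; col 6 has {4,5,6,7,8,9}; box has {3,4,5,7} → only 2 remains.
r3c3 = 1: row 3 has {2,3,4,5,7,8,9}; col 3 has {2,3,4,5,6,7,8,9}; box has {3,4,5,6,7,8,9} → only 1 remains.
r3c4 = 6: row 3 has {1,2,3,4,5,7,8,9}; col 4 has {1,2,3,4,7}; box has {2,3,4,5,7} → only 6 remains.
r4c1 = 1: row 4 has {2,3,4,5,6,7,8,9}; col 1 has {3,4,5,6,7,8}; box has {2,3,4,5,6,7,8} → only 1 remains.
r5c4 = 9: row 5 has {1,2,4,5,7,8}; col 4 has {1,2,3,4,6,7}; box has {1,2,4,7,8} → only 9 remains.
r5c5 = 6: row 5 has {1,2,4,5,7,8,9}; col 5 has {1,2,3,4,5,7}; box has {1,2,4,7,8,9} → only 6 remains.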